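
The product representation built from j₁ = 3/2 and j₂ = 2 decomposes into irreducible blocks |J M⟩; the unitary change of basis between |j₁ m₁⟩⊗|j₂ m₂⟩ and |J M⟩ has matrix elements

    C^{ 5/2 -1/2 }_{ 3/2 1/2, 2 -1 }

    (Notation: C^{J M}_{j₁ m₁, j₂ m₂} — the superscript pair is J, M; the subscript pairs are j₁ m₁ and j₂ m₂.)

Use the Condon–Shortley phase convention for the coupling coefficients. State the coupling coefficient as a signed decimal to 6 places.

triangle: 1!×2!×3!/7! = 12/5040
(j±m)!: 2!×1!×1!×3!×2!×3! = 144
prefactor² = (2J+1)×Δ×N² = 72/35
  k=0: +1/(0!×1!×1!×1!×1!×2!) = 1/2
  k=1: −1/(1!×0!×0!×0!×2!×3!) = -1/12
Σ = 5/12  ⇒  CG² = 72/35×(5/12)² = 5/14
CG = +√(5/14) = +0.597614

+√(5/14) ≈ +0.597614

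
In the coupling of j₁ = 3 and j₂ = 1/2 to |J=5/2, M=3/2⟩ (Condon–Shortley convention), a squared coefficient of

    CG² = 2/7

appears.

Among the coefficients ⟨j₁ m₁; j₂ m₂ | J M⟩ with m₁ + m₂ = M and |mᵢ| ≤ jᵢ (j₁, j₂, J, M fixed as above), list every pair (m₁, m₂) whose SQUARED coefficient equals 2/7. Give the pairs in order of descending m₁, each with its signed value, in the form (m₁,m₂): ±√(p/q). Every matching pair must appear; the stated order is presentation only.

Admissible pairs with m₁+m₂ = M = 3/2: (1,1/2), (2,-1/2)
  (m₁,m₂)=(2,-1/2): CG² = 5/7, CG = +√(5/7)
  (m₁,m₂)=(1,1/2): CG² = 2/7, CG = −√(2/7)   ← matches the target
Pairs with CG² = 2/7: (1,1/2): −√(2/7)

(1,1/2): −√(2/7)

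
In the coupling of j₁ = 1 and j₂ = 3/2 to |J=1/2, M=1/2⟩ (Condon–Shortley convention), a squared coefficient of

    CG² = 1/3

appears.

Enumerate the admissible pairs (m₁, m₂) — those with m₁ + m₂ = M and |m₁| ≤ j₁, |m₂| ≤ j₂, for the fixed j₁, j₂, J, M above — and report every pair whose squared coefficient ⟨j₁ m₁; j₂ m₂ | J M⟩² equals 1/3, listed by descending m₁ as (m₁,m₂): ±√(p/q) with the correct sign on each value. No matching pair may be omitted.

(0,1/2): −√(1/3)

Admissible pairs with m₁+m₂ = M = 1/2: (-1,3/2), (0,1/2), (1,-1/2)
  (m₁,m₂)=(1,-1/2): CG² = 1/6, CG = +√(1/6)
  (m₁,m₂)=(0,1/2): CG² = 1/3, CG = −√(1/3)   ← matches the target
  (m₁,m₂)=(-1,3/2): CG² = 1/2, CG = +√(1/2)
Pairs with CG² = 1/3: (0,1/2): −√(1/3)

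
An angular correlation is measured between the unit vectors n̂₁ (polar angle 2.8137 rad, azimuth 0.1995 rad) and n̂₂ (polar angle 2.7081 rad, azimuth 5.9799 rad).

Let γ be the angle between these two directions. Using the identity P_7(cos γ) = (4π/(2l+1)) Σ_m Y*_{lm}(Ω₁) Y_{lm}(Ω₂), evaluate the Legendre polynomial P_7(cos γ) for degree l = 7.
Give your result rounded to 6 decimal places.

0.463707

Summing Y*_{l m}(θ₁,φ₁)·Y_{l m}(θ₂,φ₂) over m ∈ [−7, 7]; prefactor 4π/(2·7+1) = 0.837758:
  m=-7: (0.000031, 0.000177) × (-0.000605, 0.000982) = (-0.000000, -0.000000)  (running Σ = (-0.000000, -0.000000))
  m=-6: (-0.000722, -0.001840) × (0.002297, -0.009038) = (-0.000018, 0.000002)  (running Σ = (-0.000018, 0.000002))
  m=-5: (0.007344, 0.011375) × (0.002531, 0.046501) = (-0.000510, 0.000370)  (running Σ = (-0.000529, 0.000373))
  m=-4: (-0.045140, -0.046293) × (-0.055930, -0.149656) = (-0.004403, 0.009345)  (running Σ = (-0.004932, 0.009717))
  m=-3: (0.179274, 0.122254) × (0.229689, 0.295376) = (0.005066, 0.081034)  (running Σ = (0.000134, 0.090751))
  m=-2: (-0.442859, -0.186716) × (-0.440444, -0.305591) = (0.137995, 0.217572)  (running Σ = (0.138130, 0.308322))
  m=-1: (0.549144, 0.111031) × (0.258053, 0.080755) = (0.132742, 0.072998)  (running Σ = (0.270872, 0.381320))
  m=0: (0.031777, -0.000000) × (0.370285, 0.000000) = (0.011766, 0.000000)  (running Σ = (0.282638, 0.381320))
  m=1: (-0.549144, 0.111031) × (-0.258053, 0.080755) = (0.132742, -0.072998)  (running Σ = (0.415380, 0.308322))
  m=2: (-0.442859, 0.186716) × (-0.440444, 0.305591) = (0.137995, -0.217572)  (running Σ = (0.553375, 0.090751))
  m=3: (-0.179274, 0.122254) × (-0.229689, 0.295376) = (0.005066, -0.081034)  (running Σ = (0.558442, 0.009717))
  m=4: (-0.045140, 0.046293) × (-0.055930, 0.149656) = (-0.004403, -0.009345)  (running Σ = (0.554039, 0.000373))
  m=5: (-0.007344, 0.011375) × (-0.002531, 0.046501) = (-0.000510, -0.000370)  (running Σ = (0.553528, 0.000002))
  m=6: (-0.000722, 0.001840) × (0.002297, 0.009038) = (-0.000018, -0.000002)  (running Σ = (0.553510, -0.000000))
  m=7: (-0.000031, 0.000177) × (0.000605, 0.000982) = (-0.000000, 0.000000)  (running Σ = (0.553510, 0.000000))
Accumulated sum (0.553510, 0.000000); after 4π/(2l+1) scaling, (0.463707, 0.000000) ⇒ P_7 = 0.463707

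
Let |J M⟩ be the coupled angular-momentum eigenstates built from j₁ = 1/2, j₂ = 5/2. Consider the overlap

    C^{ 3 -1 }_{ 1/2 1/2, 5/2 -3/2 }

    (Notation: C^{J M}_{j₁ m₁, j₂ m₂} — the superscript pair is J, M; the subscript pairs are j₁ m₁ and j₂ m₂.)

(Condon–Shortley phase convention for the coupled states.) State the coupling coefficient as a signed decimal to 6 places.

+√(1/3) ≈ +0.577350

triangle: 0!·1!·5!/7! = 120/5040
(j±m)!: 1!·0!·1!·4!·2!·4! = 1152
prefactor² = (2J+1)·Δ·N² = 192
  k=0: +1/(0!·0!·0!·1!·1!·4!) = 1/24
Σ = 1/24  ⇒  CG² = 192·(1/24)² = 1/3
CG = +√(1/3) = +0.577350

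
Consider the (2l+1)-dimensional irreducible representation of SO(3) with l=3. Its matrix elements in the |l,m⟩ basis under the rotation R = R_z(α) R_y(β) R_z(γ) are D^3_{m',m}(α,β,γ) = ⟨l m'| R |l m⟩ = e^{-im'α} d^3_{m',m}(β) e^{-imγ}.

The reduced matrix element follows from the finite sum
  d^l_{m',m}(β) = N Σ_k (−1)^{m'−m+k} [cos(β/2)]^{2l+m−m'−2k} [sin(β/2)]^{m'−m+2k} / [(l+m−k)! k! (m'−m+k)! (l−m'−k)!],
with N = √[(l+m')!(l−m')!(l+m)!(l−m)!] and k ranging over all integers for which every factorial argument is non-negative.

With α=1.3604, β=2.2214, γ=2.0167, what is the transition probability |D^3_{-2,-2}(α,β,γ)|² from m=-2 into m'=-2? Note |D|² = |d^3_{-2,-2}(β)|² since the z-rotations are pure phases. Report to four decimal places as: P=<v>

Split into d^3_{-2,-2}(β=2.2214) × two z-phases.
With c≡cos(β/2)=0.444034 and s≡sin(β/2)=0.896010, N=[1·120·1·120]^{1/2}=120.000000
k: max(0,(-2)−(-2))=0 … min(3+(-2),3−(-2))=1
  k=0: (−1)^0·120.0000/(120)·0.4440^6·0.8960^0 = +0.007665
  k=1: (−1)^1·120.0000/(24)·0.4440^4·0.8960^2 = -0.156049
d^3_{-2,-2}(2.2214) = +0.007665 -0.156049 = -0.148385
|D^3_{-2,-2}|² = |d^3_{-2,-2}(β)|² = (-0.148385)² = 0.022018 (the z-rotation phases have unit modulus)

P=0.0220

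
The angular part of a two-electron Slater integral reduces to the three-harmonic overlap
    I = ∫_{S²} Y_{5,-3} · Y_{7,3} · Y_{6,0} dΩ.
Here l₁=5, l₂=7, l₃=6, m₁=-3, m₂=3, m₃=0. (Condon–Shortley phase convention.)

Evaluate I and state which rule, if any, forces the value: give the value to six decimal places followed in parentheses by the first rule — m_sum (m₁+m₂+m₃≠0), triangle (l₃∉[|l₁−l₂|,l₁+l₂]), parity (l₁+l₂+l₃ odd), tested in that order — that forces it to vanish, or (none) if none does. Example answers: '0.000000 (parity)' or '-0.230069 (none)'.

0.130140 (none)

Checks pass: Σm=0; 18 even; l₃=6∈[2,12].
(2·5+1)(2·7+1)(2·6+1) = 2145
Δ: 6! 4! 8! / 19! → 1/174594420
sum: t=1:−1/4147200 t=2:+1/207360 t=3:−1/82944 t=4:+1/207360 t=5:−1/4147200 = -1/345600
3j²(5 7 6; 0 0 0) = Δ·Π!·Σ² = 420/46189  (sign -1)
sum: t=4:+1/1658880 t=5:−1/518400 t=6:+1/1658880 = -1/1382400
3j²(5 7 6; -3 3 0) = Δ·Π!·Σ² = 504/46189  (sign -1)
combine: 4πI² = 2145·420/46189·504/46189 = 3175200/14919047
take √, sign +1: I = 0.13013978
No selection rule forces the value: the integral is nonzero (none).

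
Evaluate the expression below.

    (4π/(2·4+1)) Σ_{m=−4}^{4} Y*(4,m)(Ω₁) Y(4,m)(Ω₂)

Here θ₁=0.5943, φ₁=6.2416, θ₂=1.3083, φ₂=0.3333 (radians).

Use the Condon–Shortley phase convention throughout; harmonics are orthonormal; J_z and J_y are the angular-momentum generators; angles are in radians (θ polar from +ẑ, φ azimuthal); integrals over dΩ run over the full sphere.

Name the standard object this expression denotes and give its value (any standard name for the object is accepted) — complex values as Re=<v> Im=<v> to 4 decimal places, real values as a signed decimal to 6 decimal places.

Legendre polynomial (addition theorem), -0.395282

This sum is the spherical-harmonic addition theorem: it equals the Legendre polynomial P_l(cos γ) of the angle γ between the two directions.
Expand P_4 via completeness: Σ_{m} conj(Y_{4,m}) at Ω₁ times Y_{4,m} at Ω₂ —
  m=-4: Y*=0.04290 - 0.00720j  Y=0.09060 - 0.37413j  product 0.00119 - 0.01670j
  m=-3: Y*=0.18064 - 0.02265j  Y=0.15809 - 0.24616j  product 0.02298 - 0.04805j
  m=-2: Y*=0.39773 - 0.03316j  Y=-0.12963 + 0.10198j  product -0.04818 + 0.04486j
  m=-1: Y*=0.39589 - 0.01647j  Y=-0.28329 + 0.09808j  product -0.11054 + 0.04350j
  m=+0: Y*=-0.11642 + 0.00000j  Y=0.12045 + 0.00000j  product -0.01402 + 0.00000j
  m=+1: Y*=-0.39589 - 0.01647j  Y=0.28329 + 0.09808j  product -0.11054 - 0.04350j
  m=+2: Y*=0.39773 + 0.03316j  Y=-0.12963 - 0.10198j  product -0.04818 - 0.04486j
  m=+3: Y*=-0.18064 - 0.02265j  Y=-0.15809 - 0.24616j  product 0.02298 + 0.04805j
  m=+4: Y*=0.04290 + 0.00720j  Y=0.09060 + 0.37413j  product 0.00119 + 0.01670j
Σ over m = -0.28310 + 0.00000j; ×(4π/9) → -0.39528 + 0.00000j. Real part: -0.395282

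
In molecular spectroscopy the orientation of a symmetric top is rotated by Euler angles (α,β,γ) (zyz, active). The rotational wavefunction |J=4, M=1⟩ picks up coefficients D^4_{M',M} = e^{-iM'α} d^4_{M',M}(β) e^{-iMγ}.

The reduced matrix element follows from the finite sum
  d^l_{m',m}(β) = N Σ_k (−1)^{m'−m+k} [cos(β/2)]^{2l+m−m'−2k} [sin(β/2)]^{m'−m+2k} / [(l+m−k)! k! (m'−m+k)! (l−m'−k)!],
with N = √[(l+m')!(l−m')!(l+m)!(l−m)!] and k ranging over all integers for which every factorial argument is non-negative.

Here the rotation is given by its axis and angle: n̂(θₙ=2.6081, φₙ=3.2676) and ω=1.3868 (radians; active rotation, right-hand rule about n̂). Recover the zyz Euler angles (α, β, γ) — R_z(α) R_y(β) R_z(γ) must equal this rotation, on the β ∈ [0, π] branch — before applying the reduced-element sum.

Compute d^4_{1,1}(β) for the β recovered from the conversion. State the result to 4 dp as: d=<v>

d=-0.2366

Axis–angle → zyz. n̂ = (sinθₙcosφₙ, sinθₙsinφₙ, cosθₙ) = (-0.504512, -0.063911, -0.861036), ω = 1.3868.
R = I cosω + sinω [n̂]ₓ + (1−cosω) n̂n̂ᵀ gives
  R = [+0.390923, +0.872847, +0.292093; -0.820158, +0.186297, +0.540957; +0.417757, -0.451034, +0.788700]
β = atan2(√(R₁₃²+R₂₃²), R₃₃) = 0.662105; α = atan2(R₂₃, R₁₃) mod 2π = 1.075698; γ = atan2(R₃₂, −R₃₁) mod 2π = 3.965276
d^4_{1,1}(β=0.6621) via the finite sum:
c=cos(0.662105/2)=0.945701, s=sin(0.662105/2)=0.325039; N=√[120·6·120·6]=720.000000
k∈{0,1,2,3} keeps every argument non-negative
  k=0: (−1)^0·720.0000/(720)·0.9457^8·0.3250^0 = +0.639779
  k=1: (−1)^1·720.0000/(48)·0.9457^6·0.3250^2 = -1.133662
  k=2: (−1)^2·720.0000/(24)·0.9457^4·0.3250^4 = +0.267840
  k=3: (−1)^3·720.0000/(72)·0.9457^2·0.3250^6 = -0.010547
d^4_{1,1}(0.6621) = +0.639779 -1.133662 +0.267840 -0.010547 = -0.236590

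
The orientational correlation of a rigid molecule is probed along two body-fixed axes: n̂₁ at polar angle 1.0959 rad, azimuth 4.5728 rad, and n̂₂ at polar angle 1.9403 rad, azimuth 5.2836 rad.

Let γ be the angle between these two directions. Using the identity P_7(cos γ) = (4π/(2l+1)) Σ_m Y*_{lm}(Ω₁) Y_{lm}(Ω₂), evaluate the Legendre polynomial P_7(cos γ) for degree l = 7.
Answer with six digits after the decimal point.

0.142810

Expand P_7 via completeness: Σ_{m} conj(Y_{7,m}) at Ω₁ times Y_{7,m} at Ω₂ —
  [-7]  conj(Y_{7,-7})(Ω₁) = (0.182380, 0.123086) ; Y_{7,-7}(Ω₂) = (0.231728, 0.200758) ; Δ = (0.017552, 0.065137)
  [-6]  conj(Y_{7,-6})(Ω₁) = (-0.283299, 0.314493) ; Y_{7,-6}(Ω₂) = (-0.426288, 0.125204) ; Δ = (0.081391, -0.169535)
  [-5]  conj(Y_{7,-5})(Ω₁) = (-0.225375, -0.268694) ; Y_{7,-5}(Ω₂) = (0.050693, -0.172685) ; Δ = (-0.057824, 0.025298)
  [-4]  conj(Y_{7,-4})(Ω₁) = (-0.050211, 0.031365) ; Y_{7,-4}(Ω₂) = (-0.171196, -0.197551) ; Δ = (0.014792, 0.004550)
  [-3]  conj(Y_{7,-3})(Ω₁) = (-0.143920, -0.323347) ; Y_{7,-3}(Ω₂) = (0.281991, -0.040555) ; Δ = (-0.053697, -0.085344)
  [-2]  conj(Y_{7,-2})(Ω₁) = (0.095042, -0.027245) ; Y_{7,-2}(Ω₂) = (0.062973, -0.137901) ; Δ = (0.002228, -0.014822)
  [-1]  conj(Y_{7,-1})(Ω₁) = (-0.043536, -0.309855) ; Y_{7,-1}(Ω₂) = (0.165492, 0.257503) ; Δ = (0.072584, -0.062489)
  [+0]  conj(Y_{7,0})(Ω₁) = (0.140084, -0.000000) ; Y_{7,0}(Ω₂) = (0.117184, 0.000000) ; Δ = (0.016415, 0.000000)
  [+1]  conj(Y_{7,1})(Ω₁) = (0.043536, -0.309855) ; Y_{7,1}(Ω₂) = (-0.165492, 0.257503) ; Δ = (0.072584, 0.062489)
  [+2]  conj(Y_{7,2})(Ω₁) = (0.095042, 0.027245) ; Y_{7,2}(Ω₂) = (0.062973, 0.137901) ; Δ = (0.002228, 0.014822)
  [+3]  conj(Y_{7,3})(Ω₁) = (0.143920, -0.323347) ; Y_{7,3}(Ω₂) = (-0.281991, -0.040555) ; Δ = (-0.053697, 0.085344)
  [+4]  conj(Y_{7,4})(Ω₁) = (-0.050211, -0.031365) ; Y_{7,4}(Ω₂) = (-0.171196, 0.197551) ; Δ = (0.014792, -0.004550)
  [+5]  conj(Y_{7,5})(Ω₁) = (0.225375, -0.268694) ; Y_{7,5}(Ω₂) = (-0.050693, -0.172685) ; Δ = (-0.057824, -0.025298)
  [+6]  conj(Y_{7,6})(Ω₁) = (-0.283299, -0.314493) ; Y_{7,6}(Ω₂) = (-0.426288, -0.125204) ; Δ = (0.081391, 0.169535)
  [+7]  conj(Y_{7,7})(Ω₁) = (-0.182380, 0.123086) ; Y_{7,7}(Ω₂) = (-0.231728, 0.200758) ; Δ = (0.017552, -0.065137)
Total Σ_m = (0.170466, 0.000000). Multiply by 0.837758: (0.142810, 0.000000). P_7(cos γ) = 0.142810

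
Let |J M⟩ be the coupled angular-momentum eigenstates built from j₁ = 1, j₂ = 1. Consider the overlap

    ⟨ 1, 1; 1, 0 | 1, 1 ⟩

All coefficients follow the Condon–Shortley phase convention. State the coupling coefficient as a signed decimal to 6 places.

√[3·1!1!1!/4! · 2!0!1!1!2!0!] = √(1/2)
  +(−1)^0/∏(0,1,0,1,1,0)! = 1  (running 1)
⟨..|..⟩ = √(1/2)·(1) = +0.707107

+0.707107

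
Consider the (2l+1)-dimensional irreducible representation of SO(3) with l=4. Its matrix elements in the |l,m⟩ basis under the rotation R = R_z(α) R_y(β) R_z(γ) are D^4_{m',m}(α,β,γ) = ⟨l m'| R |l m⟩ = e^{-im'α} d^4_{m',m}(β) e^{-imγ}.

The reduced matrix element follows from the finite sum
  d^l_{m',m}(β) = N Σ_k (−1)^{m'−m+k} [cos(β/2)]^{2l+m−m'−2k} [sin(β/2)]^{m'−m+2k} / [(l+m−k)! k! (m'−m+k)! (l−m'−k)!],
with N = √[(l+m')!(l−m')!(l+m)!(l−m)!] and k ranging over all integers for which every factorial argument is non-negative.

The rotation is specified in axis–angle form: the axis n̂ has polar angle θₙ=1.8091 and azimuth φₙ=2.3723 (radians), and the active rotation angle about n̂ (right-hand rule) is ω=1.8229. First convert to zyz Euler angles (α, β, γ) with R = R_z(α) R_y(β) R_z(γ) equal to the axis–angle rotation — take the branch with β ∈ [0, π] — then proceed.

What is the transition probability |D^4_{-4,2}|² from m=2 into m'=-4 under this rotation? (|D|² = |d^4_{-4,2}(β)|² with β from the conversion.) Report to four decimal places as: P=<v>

Axis–angle → zyz. n̂ = (sinθₙcosφₙ, sinθₙsinφₙ, cosθₙ) = (-0.698101, +0.675969, -0.236055), ω = 1.8229.
R = I cosω + sinω [n̂]ₓ + (1−cosω) n̂n̂ᵀ gives
  R = [+0.359467, -0.361011, +0.860497; -0.818197, +0.321470, +0.476666; -0.448706, -0.875401, -0.179821]
β = atan2(√(R₁₃²+R₂₃²), R₃₃) = 1.751600; α = atan2(R₂₃, R₁₃) mod 2π = 0.505865; γ = atan2(R₃₂, −R₃₁) mod 2π = 5.186043
Split into d^4_{-4,2}(β=1.7516) × two z-phases.
With c≡cos(β/2)=0.640382 and s≡sin(β/2)=0.768056, N=[1·40320·720·2]^{1/2}=7619.763776
Admissible k: 6..6 (factorial args all ≥0)
  k=6: (−1)^0·7619.7638/(1440)·0.6404^2·0.7681^6 = +0.445467
d^4_{-4,2}(1.7516) = +0.445467
|D^4_{-4,2}|² = |d^4_{-4,2}(β)|² = (+0.445467)² = 0.198441 (the z-rotation phases have unit modulus)

P=0.1984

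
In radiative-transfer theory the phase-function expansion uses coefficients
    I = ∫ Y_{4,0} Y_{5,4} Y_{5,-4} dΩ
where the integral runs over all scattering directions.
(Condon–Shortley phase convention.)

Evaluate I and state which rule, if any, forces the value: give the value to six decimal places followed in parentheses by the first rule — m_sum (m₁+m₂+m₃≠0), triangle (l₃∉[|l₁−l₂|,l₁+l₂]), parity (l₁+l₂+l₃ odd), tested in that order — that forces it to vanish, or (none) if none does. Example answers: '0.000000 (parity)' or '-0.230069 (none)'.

m-sum 0 ✓  L=14 even ✓  1≤5≤9 ✓
Π(2lᵢ+1) = 9×11×11 = 1089
triangle coeff Δ(4,5,5) = 1/3153150
Σ_t [0,4]: t=0:+1/69120 t=1:−1/1728 t=2:+1/576 t=3:−1/1728 t=4:+1/69120 = 7/11520
(3j)²=2/143 [(4 5 5; 0 0 0)], sign=-1
Σ_t [3,4]: t=3:−1/25920 t=4:+1/69120 = -1/41472
(3j)²=2/143 [(4 5 5; 0 4 -4)], sign=+1
⇒ 4πI² = 36/169
I = (-1)√(36/169/(4π)) = -0.13019760
No selection rule forces the value: the integral is nonzero (none).

-0.130198 (none)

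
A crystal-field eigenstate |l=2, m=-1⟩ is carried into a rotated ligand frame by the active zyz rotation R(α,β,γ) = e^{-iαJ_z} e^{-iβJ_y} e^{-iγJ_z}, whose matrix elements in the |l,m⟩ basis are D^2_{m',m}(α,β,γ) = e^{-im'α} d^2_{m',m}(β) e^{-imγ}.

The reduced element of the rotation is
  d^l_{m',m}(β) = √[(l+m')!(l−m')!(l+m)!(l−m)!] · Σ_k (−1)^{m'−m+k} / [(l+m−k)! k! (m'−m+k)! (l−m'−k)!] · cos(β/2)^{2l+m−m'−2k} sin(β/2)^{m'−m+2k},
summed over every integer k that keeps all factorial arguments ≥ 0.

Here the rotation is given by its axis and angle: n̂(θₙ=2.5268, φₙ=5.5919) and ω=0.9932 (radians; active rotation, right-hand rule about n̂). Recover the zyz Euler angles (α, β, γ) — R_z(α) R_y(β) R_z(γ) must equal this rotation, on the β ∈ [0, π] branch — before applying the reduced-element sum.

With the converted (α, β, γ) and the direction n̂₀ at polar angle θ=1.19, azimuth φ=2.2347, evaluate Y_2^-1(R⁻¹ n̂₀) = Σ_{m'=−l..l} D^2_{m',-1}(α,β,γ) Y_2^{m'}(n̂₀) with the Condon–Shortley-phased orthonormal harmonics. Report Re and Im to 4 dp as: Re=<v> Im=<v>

Re=-0.2764 Im=-0.0908

Axis–angle → zyz. n̂ = (sinθₙcosφₙ, sinθₙsinφₙ, cosθₙ) = (+0.444374, -0.367719, -0.816893), ω = 0.9932.
R = I cosω + sinω [n̂]ₓ + (1−cosω) n̂n̂ᵀ gives
  R = [+0.635660, +0.610191, -0.472867; -0.758559, +0.607399, -0.235914; +0.143266, +0.508659, +0.848965]
β = atan2(√(R₁₃²+R₂₃²), R₃₃) = 0.556773; α = atan2(R₂₃, R₁₃) mod 2π = 3.604361; γ = atan2(R₃₂, −R₃₁) mod 2π = 1.845339
Need the full column D^2_{m',-1} for m'=−2..2 at α=3.6044, β=0.5568, γ=1.8453.
cos(β/2)=0.961500, sin(β/2)=0.274805
d^2_{-2,-1}: single k=1 term ⇒ +0.488542;  D = -0.455355+0.176991i
d^2_{-1,-1}: k∈[0..1] ⇒ +0.854668 -0.209444 = +0.645223;  D = +0.433784-0.477645i
d^2_{0,-1}: k∈[0..1] ⇒ -0.598340 +0.048876 = -0.549464;  D = +0.148963-0.528886i
d^2_{1,-1}: k∈[0..1] ⇒ +0.209444 -0.005703 = +0.203741;  D = -0.038123-0.200143i
d^2_{2,-1}: single k=0 term ⇒ -0.039907;  D = -0.024183-0.031746i
Y_2^{m'}(θ=1.19,φ=2.2347) and Σ D·Y over m':
  (-0.4554+0.1770i)·(-0.0801+0.3231i)  (+0.4338-0.4776i)·(-0.1643-0.2099i)  (+0.1490-0.5289i)·(-0.1847+0.0000i)  (-0.0381-0.2001i)·(+0.1643-0.2099i)  (-0.0242-0.0317i)·(-0.0801-0.3231i)
Y_2^-1(R⁻¹ n̂) = -0.276358-0.090764i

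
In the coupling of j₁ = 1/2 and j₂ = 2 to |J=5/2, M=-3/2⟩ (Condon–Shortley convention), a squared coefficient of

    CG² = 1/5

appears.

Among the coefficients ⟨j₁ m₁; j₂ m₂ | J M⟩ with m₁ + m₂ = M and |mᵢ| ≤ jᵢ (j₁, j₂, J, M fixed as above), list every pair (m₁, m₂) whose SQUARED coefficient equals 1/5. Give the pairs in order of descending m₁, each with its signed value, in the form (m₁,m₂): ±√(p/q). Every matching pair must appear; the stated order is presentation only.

(1/2,-2): +√(1/5)

Admissible pairs with m₁+m₂ = M = -3/2: (-1/2,-1), (1/2,-2)
  (m₁,m₂)=(1/2,-2): CG² = 1/5, CG = +√(1/5)   ← matches the target
  (m₁,m₂)=(-1/2,-1): CG² = 4/5, CG = +√(4/5)
Pairs with CG² = 1/5: (1/2,-2): +√(1/5)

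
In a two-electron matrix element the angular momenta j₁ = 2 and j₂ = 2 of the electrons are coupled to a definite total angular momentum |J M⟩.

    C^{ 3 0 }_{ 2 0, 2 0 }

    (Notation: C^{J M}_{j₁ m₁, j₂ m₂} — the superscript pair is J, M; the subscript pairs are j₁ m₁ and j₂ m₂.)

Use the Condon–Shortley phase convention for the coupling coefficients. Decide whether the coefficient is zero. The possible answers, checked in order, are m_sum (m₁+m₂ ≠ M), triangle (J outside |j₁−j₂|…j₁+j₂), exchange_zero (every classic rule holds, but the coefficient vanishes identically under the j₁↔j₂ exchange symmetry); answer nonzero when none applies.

m-sum: m₁+m₂ = 0+0 = 0, M = 0  ✓
triangle: |j₁−j₂| = 0 ≤ J = 3 ≤ j₁+j₂ = 4  ✓
exchange: j₁=j₂ and m₁=m₂, and (−1)^(j₁+j₂−J) = (−1)^1 = −1 forces ⟨j₁m₁;j₂m₂|JM⟩ = −⟨j₂m₂;j₁m₁|JM⟩ = −⟨j₁m₁;j₂m₂|JM⟩ ⇒ the coefficient vanishes identically
Racah sum check: Σ_k collapses to 0 ⇒ CG = 0

exchange_zero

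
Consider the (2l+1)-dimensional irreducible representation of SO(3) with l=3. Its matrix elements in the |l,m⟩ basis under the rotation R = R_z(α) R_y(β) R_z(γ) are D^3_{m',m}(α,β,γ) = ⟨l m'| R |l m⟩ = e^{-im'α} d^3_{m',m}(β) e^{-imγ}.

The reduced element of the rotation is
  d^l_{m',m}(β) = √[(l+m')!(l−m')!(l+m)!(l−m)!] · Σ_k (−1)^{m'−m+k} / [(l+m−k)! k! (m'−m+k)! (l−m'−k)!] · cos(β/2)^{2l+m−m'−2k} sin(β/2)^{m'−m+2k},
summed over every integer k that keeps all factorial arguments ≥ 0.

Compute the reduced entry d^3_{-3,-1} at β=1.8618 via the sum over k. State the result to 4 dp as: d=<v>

d^3_{-3,-1}(β=1.8618) via the finite sum:
With c≡cos(β/2)=0.597112 and s≡sin(β/2)=0.802158, N=[1·720·2·24]^{1/2}=185.903201
k: max(0,(-1)−(-3))=2 … min(3+(-1),3−(-3))=2
  k=2: (−1)^0·185.9032/(48)·0.5971^4·0.8022^2 = +0.316803
d^3_{-3,-1}(1.8618) = +0.316803

d=0.3168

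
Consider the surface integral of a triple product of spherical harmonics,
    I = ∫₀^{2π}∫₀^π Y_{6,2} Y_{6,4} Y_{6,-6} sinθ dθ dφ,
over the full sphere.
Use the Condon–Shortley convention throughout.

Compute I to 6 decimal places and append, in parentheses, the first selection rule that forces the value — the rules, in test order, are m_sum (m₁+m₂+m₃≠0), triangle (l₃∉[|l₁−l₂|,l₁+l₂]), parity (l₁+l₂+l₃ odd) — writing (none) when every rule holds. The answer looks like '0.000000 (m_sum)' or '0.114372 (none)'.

m-sum 0 ✓  L=18 even ✓  0≤6≤12 ✓
Π(2lᵢ+1) = 13×13×13 = 2197
triangle coeff Δ(6,6,6) = 1/325909584
Σ_t [0,6]: t=0:+1/373248000 t=1:−1/1728000 t=2:+1/110592 t=3:−1/46656 t=4:+1/110592 t=5:−1/1728000 t=6:+1/373248000 = -7/1555200
(3j)²=400/46189 [(6 6 6; 0 0 0)], sign=-1
Σ_t [4,4]: t=4:+1/24883200 = 1/24883200
(3j)²=70/4199 [(6 6 6; 2 4 -6)], sign=+1
⇒ 4πI² = 364000/1147619
I = (-1)√(364000/1147619/(4π)) = -0.15887183
No selection rule forces the value: the integral is nonzero (none).

-0.158872 (none)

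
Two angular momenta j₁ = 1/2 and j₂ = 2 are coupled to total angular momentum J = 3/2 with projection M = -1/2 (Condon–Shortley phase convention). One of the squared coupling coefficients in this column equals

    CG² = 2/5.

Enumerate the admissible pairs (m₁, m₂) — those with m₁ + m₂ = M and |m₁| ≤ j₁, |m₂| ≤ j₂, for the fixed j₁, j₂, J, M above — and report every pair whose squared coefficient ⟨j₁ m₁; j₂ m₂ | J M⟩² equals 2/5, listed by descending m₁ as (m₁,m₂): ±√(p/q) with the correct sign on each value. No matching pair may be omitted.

Admissible pairs with m₁+m₂ = M = -1/2: (-1/2,0), (1/2,-1)
  (m₁,m₂)=(1/2,-1): CG² = 3/5, CG = +√(3/5)
  (m₁,m₂)=(-1/2,0): CG² = 2/5, CG = −√(2/5)   ← matches the target
Pairs with CG² = 2/5: (-1/2,0): −√(2/5)

(-1/2,0): −√(2/5)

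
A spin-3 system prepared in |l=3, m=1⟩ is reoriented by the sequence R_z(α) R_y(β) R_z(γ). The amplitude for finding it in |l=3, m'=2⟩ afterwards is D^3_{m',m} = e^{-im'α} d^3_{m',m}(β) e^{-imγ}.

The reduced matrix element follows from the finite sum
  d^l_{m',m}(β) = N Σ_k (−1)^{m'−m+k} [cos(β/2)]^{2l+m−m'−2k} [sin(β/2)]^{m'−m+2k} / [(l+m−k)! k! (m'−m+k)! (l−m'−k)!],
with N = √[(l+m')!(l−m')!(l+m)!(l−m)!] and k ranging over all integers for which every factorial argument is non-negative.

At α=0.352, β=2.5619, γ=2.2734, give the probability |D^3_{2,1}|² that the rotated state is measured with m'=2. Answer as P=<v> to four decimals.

P=0.0154

First d^3_{2,1}(β=2.5619), then the phase factors e^{-i(2)α} and e^{-i(1)γ}:
Half-angle: c=0.285805, s=0.958288. N=√(120·1·24·2)=75.894664
k: max(0,(1)−(2))=0 … min(3+(1),3−(2))=1
  k=0: (−1)^1·75.8947/(24)·0.2858^5·0.9583^1 = -0.005779
  k=1: (−1)^2·75.8947/(12)·0.2858^3·0.9583^3 = +0.129935
d^3_{2,1}(2.5619) = -0.005779 +0.129935 = +0.124156
|D^3_{2,1}|² = |d^3_{2,1}(β)|² = (+0.124156)² = 0.015415 (the z-rotation phases have unit modulus)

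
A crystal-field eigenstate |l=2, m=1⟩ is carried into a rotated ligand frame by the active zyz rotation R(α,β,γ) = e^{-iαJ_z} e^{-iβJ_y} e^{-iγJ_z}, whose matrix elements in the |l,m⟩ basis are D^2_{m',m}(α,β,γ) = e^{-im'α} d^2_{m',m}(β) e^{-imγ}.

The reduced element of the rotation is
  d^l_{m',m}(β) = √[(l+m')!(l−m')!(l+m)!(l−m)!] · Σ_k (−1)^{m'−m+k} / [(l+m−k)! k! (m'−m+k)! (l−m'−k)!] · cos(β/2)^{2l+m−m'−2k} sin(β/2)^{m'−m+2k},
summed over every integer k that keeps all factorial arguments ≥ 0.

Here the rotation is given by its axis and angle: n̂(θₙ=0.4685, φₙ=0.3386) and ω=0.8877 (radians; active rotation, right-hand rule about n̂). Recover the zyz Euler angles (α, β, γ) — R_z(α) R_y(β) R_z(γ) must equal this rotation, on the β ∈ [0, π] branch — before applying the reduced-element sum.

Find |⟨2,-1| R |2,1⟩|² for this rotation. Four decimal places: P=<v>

Axis–angle → zyz. n̂ = (sinθₙcosφₙ, sinθₙsinφₙ, cosθₙ) = (+0.425910, +0.149989, +0.892247), ω = 0.8877.
R = I cosω + sinω [n̂]ₓ + (1−cosω) n̂n̂ᵀ gives
  R = [+0.698098, -0.668486, +0.256486; +0.715606, +0.639495, -0.280989; +0.023816, +0.379701, +0.924803]
β = atan2(√(R₁₃²+R₂₃²), R₃₃) = 0.390280; α = atan2(R₂₃, R₁₃) mod 2π = 5.452230; γ = atan2(R₃₂, −R₃₁) mod 2π = 1.633437
D^2_{-1,1}(5.4522,0.3903,1.6334) = e^{-i·-1·5.4522}·d^2_{-1,1}(0.3903)·e^{-i·1·1.6334}. Compute d first:
c=cos(0.390280/2)=0.981021, s=sin(0.390280/2)=0.193904; N=√[1·6·6·1]=6.000000
k: max(0,(1)−(-1))=2 … min(2+(1),2−(-1))=3
  k=2: (−1)^0·6.0000/(2)·0.9810^2·0.1939^2 = +0.108555
  k=3: (−1)^1·6.0000/(6)·0.9810^0·0.1939^4 = -0.001414
d^2_{-1,1}(0.3903) = +0.108555 -0.001414 = +0.107141
|D^2_{-1,1}|² = |d^2_{-1,1}(β)|² = (+0.107141)² = 0.011479 (the z-rotation phases have unit modulus)

P=0.0115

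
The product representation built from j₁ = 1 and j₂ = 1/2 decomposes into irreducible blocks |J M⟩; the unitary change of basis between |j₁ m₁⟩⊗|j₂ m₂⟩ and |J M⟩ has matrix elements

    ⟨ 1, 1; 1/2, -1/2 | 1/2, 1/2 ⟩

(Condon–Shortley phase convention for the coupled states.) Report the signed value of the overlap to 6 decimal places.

+√(2/3) ≈ +0.816497

triangle: 1!×1!×0!/3! = 1/6
(j±m)!: 2!×0!×0!×1!×1!×0! = 2
prefactor² = (2J+1)×Δ×N² = 2/3
  k=0: +1/(0!×1!×0!×0!×1!×0!) = 1
Σ = 1  ⇒  CG² = 2/3×1² = 2/3
CG = +√(2/3) = +0.816497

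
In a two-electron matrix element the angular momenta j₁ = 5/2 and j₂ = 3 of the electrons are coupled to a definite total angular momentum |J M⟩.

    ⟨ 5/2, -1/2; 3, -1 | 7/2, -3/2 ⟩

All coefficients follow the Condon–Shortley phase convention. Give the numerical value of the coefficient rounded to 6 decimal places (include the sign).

j₁+j₂−J=2  J+j₁−j₂=3  J−j₁+j₂=4  j₁+j₂+J+1=10
(j₁±m₁, j₂±m₂, J±M) = (2,3,2,4,2,5)
P² = 3072/35
sum k=0..2:
  [0] +1/48 = 1/48
  [1] −1/12 = -1/12
  [2] +1/96 = 1/96
S = -5/96
C² = P²·S² = 5/21 ; C = -0.487950

−√(5/21) ≈ -0.487950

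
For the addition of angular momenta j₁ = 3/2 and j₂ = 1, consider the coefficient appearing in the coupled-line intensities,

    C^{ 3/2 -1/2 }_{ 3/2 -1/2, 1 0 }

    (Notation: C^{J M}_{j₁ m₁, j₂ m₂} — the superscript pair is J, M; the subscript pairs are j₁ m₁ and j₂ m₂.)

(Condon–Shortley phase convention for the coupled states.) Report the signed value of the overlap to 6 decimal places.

−√(1/15) ≈ -0.258199

j₁+j₂−J=1  J+j₁−j₂=2  J−j₁+j₂=1  j₁+j₂+J+1=5
(j₁±m₁, j₂±m₂, J±M) = (1,2,1,1,1,2)
P² = 4/15
sum k=0..1:
  [0] +1/2 = 1/2
  [1] −1/1 = -1
S = -1/2
C² = P²·S² = 1/15 ; C = -0.258199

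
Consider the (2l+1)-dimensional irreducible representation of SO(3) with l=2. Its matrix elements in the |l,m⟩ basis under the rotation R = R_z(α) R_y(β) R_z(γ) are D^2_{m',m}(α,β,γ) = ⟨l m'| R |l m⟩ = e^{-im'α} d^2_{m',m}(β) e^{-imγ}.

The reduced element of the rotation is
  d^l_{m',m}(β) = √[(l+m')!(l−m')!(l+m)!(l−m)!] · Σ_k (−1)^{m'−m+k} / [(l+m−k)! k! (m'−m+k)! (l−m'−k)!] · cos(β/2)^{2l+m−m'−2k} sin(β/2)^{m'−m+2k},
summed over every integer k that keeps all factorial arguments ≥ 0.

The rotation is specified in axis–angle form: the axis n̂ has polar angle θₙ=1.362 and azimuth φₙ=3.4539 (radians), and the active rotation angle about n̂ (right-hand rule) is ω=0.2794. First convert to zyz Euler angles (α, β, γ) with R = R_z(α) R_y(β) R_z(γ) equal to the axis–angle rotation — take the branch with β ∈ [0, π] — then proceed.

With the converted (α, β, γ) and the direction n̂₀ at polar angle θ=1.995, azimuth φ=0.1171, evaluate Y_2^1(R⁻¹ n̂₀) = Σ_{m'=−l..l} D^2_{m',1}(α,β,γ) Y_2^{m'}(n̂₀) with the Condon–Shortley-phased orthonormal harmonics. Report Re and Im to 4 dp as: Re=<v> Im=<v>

Re=0.3055 Im=0.0584

Axis–angle → zyz. n̂ = (sinθₙcosφₙ, sinθₙsinφₙ, cosθₙ) = (-0.930959, -0.300582, +0.207283), ω = 0.2794.
R = I cosω + sinω [n̂]ₓ + (1−cosω) n̂n̂ᵀ gives
  R = [+0.994830, -0.046313, -0.090377; +0.068016, +0.964725, +0.254323; +0.075411, -0.259155, +0.962887]
β = atan2(√(R₁₃²+R₂₃²), R₃₃) = 0.273293; α = atan2(R₂₃, R₁₃) mod 2π = 1.912243; γ = atan2(R₃₂, −R₃₁) mod 2π = 4.429221
Need the full column D^2_{m',1} for m'=−2..2 at α=1.9122, β=0.2733, γ=4.4292.
cos(β/2)=0.990678, sin(β/2)=0.136222
d^2_{-2,1}: single k=3 term ⇒ +0.005008;  D = +0.004120-0.002848i
d^2_{-1,1}: k∈[2..3] ⇒ +0.054636 -0.000344 = +0.054292;  D = -0.044041-0.031749i
d^2_{0,1}: k∈[1..2] ⇒ +0.324429 -0.006134 = +0.318295;  D = -0.088931+0.305619i
d^2_{1,1}: k∈[0..1] ⇒ +0.963232 -0.054636 = +0.908595;  D = +0.907053-0.052921i
d^2_{2,1}: single k=0 term ⇒ -0.264895;  D = +0.103088+0.244013i
Y_2^{m'}(θ=1.995,φ=0.1171) and Σ D·Y over m':
  (+0.0041-0.0028i)·(+0.3121-0.0745i)  (-0.0440-0.0317i)·(-0.2878+0.0339i)  (-0.0889+0.3056i)·(-0.1551+0.0000i)  (+0.9071-0.0529i)·(+0.2878+0.0339i)  (+0.1031+0.2440i)·(+0.3121+0.0745i)
Y_2^1(R⁻¹ n̂) = +0.305471+0.058355i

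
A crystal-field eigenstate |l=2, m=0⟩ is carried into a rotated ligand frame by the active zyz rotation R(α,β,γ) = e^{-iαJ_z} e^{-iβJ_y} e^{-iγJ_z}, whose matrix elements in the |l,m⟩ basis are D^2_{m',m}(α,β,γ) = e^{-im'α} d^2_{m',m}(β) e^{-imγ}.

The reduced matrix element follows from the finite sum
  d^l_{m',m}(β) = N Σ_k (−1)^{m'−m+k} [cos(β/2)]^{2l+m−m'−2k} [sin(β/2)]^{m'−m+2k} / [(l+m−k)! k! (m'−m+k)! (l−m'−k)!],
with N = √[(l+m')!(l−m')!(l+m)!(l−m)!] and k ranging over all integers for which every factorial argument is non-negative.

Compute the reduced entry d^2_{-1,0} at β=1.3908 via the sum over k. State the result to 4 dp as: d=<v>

d^2_{-1,0}(β=1.3908) via the finite sum:
c=cos(1.390800/2)=0.767797, s=sin(1.390800/2)=0.640693; N=√[1·6·2·2]=4.898979
Admissible k: 1..2 (factorial args all ≥0)
  k=1: (−1)^0·4.8990/(2)·0.7678^3·0.6407^1 = +0.710339
  k=2: (−1)^1·4.8990/(2)·0.7678^1·0.6407^3 = -0.494620
d^2_{-1,0}(1.3908) = +0.710339 -0.494620 = +0.215719

d=0.2157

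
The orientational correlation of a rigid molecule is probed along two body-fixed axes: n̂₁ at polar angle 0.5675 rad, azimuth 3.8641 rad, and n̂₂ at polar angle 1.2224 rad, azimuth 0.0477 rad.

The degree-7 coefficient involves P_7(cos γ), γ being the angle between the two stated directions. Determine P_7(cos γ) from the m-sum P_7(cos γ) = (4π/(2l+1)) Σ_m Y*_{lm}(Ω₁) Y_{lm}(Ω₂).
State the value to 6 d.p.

0.209965

Addition theorem: P_7(cos γ) = (4π/15) Σ_m Y*_{lm}(Ω₁) Y_{lm}(Ω₂), m = −7…7:
  m=-7: Y*=-0.002194+0.006101i  Y=+0.306177-0.106209i  product -0.000024+0.002101i
  m=-6: Y*=-0.014022-0.035378i  Y=+0.422508-0.124335i  product -0.010323-0.013204i
  m=-5: Y*=+0.120963+0.061589i  Y=+0.134734-0.032758i  product +0.018315+0.004336i
  m=-4: Y*=-0.312412+0.080292i  Y=-0.285080+0.055063i  product +0.084641-0.040092i
  m=-3: Y*=+0.273949-0.403257i  Y=-0.250028+0.036025i  product -0.053967+0.110694i
  m=-2: Y*=+0.043449+0.343611i  Y=+0.193634-0.018529i  product +0.014780+0.065730i
  m=-1: Y*=+0.130039+0.114632i  Y=+0.281211-0.013424i  product +0.038107+0.030490i
  m=+0: Y*=-0.412787-0.000000i  Y=-0.163685+0.000000i  product +0.067567+0.000000i
  m=+1: Y*=-0.130039+0.114632i  Y=-0.281211-0.013424i  product +0.038107-0.030490i
  m=+2: Y*=+0.043449-0.343611i  Y=+0.193634+0.018529i  product +0.014780-0.065730i
  m=+3: Y*=-0.273949-0.403257i  Y=+0.250028+0.036025i  product -0.053967-0.110694i
  m=+4: Y*=-0.312412-0.080292i  Y=-0.285080-0.055063i  product +0.084641+0.040092i
  m=+5: Y*=-0.120963+0.061589i  Y=-0.134734-0.032758i  product +0.018315-0.004336i
  m=+6: Y*=-0.014022+0.035378i  Y=+0.422508+0.124335i  product -0.010323+0.013204i
  m=+7: Y*=+0.002194+0.006101i  Y=-0.306177-0.106209i  product -0.000024-0.002101i
Σ over m = +0.250627+0.000000i; ×(4π/15) → +0.209965+0.000000i. Real part: 0.209965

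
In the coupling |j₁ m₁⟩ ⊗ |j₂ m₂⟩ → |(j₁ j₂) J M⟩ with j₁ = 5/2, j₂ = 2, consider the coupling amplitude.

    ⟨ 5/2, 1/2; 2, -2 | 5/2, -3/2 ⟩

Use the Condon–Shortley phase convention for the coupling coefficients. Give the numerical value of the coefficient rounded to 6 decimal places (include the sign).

+0.621059  (= +√(27/70))

√[6·2!3!2!/8! · 3!2!0!4!1!4!] = √(864/35)
  +(−1)^0/∏(0,2,2,0,1,2)! = 1/8  (running 1/8)
⟨..|..⟩ = √(864/35)·(1/8) = +0.621059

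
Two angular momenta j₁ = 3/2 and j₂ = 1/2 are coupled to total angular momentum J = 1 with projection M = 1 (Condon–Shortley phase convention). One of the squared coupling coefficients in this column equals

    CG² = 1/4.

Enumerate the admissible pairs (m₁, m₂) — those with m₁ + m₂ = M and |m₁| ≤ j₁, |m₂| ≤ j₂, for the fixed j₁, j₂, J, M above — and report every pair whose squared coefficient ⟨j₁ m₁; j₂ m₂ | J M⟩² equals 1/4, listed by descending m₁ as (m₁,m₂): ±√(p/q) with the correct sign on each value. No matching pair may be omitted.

(1/2,1/2): −√(1/4)

Admissible pairs with m₁+m₂ = M = 1: (1/2,1/2), (3/2,-1/2)
  (m₁,m₂)=(3/2,-1/2): CG² = 3/4, CG = +√(3/4)
  (m₁,m₂)=(1/2,1/2): CG² = 1/4, CG = −√(1/4)   ← matches the target
Pairs with CG² = 1/4: (1/2,1/2): −√(1/4)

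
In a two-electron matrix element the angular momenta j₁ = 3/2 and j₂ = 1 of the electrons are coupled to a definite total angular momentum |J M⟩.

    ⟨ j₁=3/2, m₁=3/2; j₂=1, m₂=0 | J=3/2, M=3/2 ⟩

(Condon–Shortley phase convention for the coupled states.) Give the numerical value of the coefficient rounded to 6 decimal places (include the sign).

√[4·1!2!1!/5! · 3!0!1!1!3!0!] = √(12/5)
  +(−1)^0/∏(0,1,0,1,2,0)! = 1/2  (running 1/2)
⟨..|..⟩ = √(12/5)·(1/2) = +0.774597

+0.774597  (= +√(3/5))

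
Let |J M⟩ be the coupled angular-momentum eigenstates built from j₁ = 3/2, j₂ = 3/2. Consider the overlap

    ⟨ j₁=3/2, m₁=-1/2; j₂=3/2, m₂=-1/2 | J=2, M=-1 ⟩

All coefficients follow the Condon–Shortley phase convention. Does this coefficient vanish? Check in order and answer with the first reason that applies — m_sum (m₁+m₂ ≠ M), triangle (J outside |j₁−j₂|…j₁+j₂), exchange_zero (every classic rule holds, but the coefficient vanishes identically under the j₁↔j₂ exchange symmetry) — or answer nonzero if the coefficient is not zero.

exchange_zero

m-sum: m₁+m₂ = -1/2+(-1/2) = -1, M = -1  ✓
triangle: |j₁−j₂| = 0 ≤ J = 2 ≤ j₁+j₂ = 3  ✓
exchange: j₁=j₂ and m₁=m₂, and (−1)^(j₁+j₂−J) = (−1)^1 = −1 forces ⟨j₁m₁;j₂m₂|JM⟩ = −⟨j₂m₂;j₁m₁|JM⟩ = −⟨j₁m₁;j₂m₂|JM⟩ ⇒ the coefficient vanishes identically
Racah sum check: Σ_k collapses to 0 ⇒ CG = 0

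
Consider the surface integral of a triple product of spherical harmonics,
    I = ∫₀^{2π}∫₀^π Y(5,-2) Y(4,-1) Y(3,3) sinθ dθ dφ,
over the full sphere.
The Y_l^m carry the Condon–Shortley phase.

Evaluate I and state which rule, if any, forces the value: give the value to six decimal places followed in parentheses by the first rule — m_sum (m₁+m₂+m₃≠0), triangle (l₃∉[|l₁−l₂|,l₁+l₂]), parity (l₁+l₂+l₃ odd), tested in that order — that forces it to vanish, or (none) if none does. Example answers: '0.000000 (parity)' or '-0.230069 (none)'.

-0.179179 (none)

Rules hold: Σm=0, L=12 even, 1≤3≤9.
N = 11·9·7 = 693
Δ = 6!·4!·2!/13! = 1/180180
Racah Σ t=2..4: t=2:+1/576 t=3:−1/144 t=4:+1/576 = -1/288
⇒ 3j(5 4 3; 0 0 0)² = 20/1001, sgn +1
Racah Σ t=3..3: t=3:−1/1728 = -1/1728
⇒ 3j(5 4 3; -2 -1 3)² = 25/858, sgn -1
4πI² = N·(3j₀)²·(3jₘ)² = 750/1859
I = -1·√(0.403443/4π) = -0.17917854
No selection rule forces the value: the integral is nonzero (none).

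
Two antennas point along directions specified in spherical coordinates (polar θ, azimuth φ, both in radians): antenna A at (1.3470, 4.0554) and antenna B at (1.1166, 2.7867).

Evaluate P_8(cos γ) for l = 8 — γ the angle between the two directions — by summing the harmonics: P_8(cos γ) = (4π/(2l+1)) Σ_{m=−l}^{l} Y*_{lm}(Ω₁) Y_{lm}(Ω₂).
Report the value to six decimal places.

-0.282867

Expand P_8 via completeness: Σ_{m} conj(Y_{8,m}) at Ω₁ times Y_{8,m} at Ω₂ —
  [-8]  conj(Y_{8,-8})(Ω₁) = (0.217794, 0.360450) ; Y_{8,-8}(Ω₂) = (-0.209209, 0.065278) ; Δ = (-0.069094, -0.061192)
  [-7]  conj(Y_{8,-7})(Ω₁) = (-0.380955, -0.043412) ; Y_{8,-7}(Ω₂) = (0.338816, -0.261518) ; Δ = (-0.140427, 0.084918)
  [-6]  conj(Y_{8,-6})(Ω₁) = (-0.058845, 0.060631) ; Y_{8,-6}(Ω₂) = (-0.198252, 0.317231) ; Δ = (-0.007568, -0.030688)
  [-5]  conj(Y_{8,-5})(Ω₁) = (-0.051382, -0.355970) ; Y_{8,-5}(Ω₂) = (-0.004761, 0.023053) ; Δ = (0.008451, 0.000510)
  [-4]  conj(Y_{8,-4})(Ω₁) = (0.032737, 0.018469) ; Y_{8,-4}(Ω₂) = (-0.053049, -0.348115) ; Δ = (0.004693, -0.012376)
  [-3]  conj(Y_{8,-3})(Ω₁) = (0.300233, -0.126997) ; Y_{8,-3}(Ω₂) = (0.075457, 0.136137) ; Δ = (0.039944, 0.031290)
  [-2]  conj(Y_{8,-2})(Ω₁) = (-0.023022, 0.087665) ; Y_{8,-2}(Ω₂) = (0.212093, 0.182221) ; Δ = (-0.020857, 0.014398)
  [-1]  conj(Y_{8,-1})(Ω₁) = (0.187297, 0.242835) ; Y_{8,-1}(Ω₂) = (-0.202922, -0.075200) ; Δ = (-0.019746, -0.063361)
  [+0]  conj(Y_{8,0})(Ω₁) = (-0.105822, -0.000000) ; Y_{8,0}(Ω₂) = (-0.250806, 0.000000) ; Δ = (0.026541, 0.000000)
  [+1]  conj(Y_{8,1})(Ω₁) = (-0.187297, 0.242835) ; Y_{8,1}(Ω₂) = (0.202922, -0.075200) ; Δ = (-0.019746, 0.063361)
  [+2]  conj(Y_{8,2})(Ω₁) = (-0.023022, -0.087665) ; Y_{8,2}(Ω₂) = (0.212093, -0.182221) ; Δ = (-0.020857, -0.014398)
  [+3]  conj(Y_{8,3})(Ω₁) = (-0.300233, -0.126997) ; Y_{8,3}(Ω₂) = (-0.075457, 0.136137) ; Δ = (0.039944, -0.031290)
  [+4]  conj(Y_{8,4})(Ω₁) = (0.032737, -0.018469) ; Y_{8,4}(Ω₂) = (-0.053049, 0.348115) ; Δ = (0.004693, 0.012376)
  [+5]  conj(Y_{8,5})(Ω₁) = (0.051382, -0.355970) ; Y_{8,5}(Ω₂) = (0.004761, 0.023053) ; Δ = (0.008451, -0.000510)
  [+6]  conj(Y_{8,6})(Ω₁) = (-0.058845, -0.060631) ; Y_{8,6}(Ω₂) = (-0.198252, -0.317231) ; Δ = (-0.007568, 0.030688)
  [+7]  conj(Y_{8,7})(Ω₁) = (0.380955, -0.043412) ; Y_{8,7}(Ω₂) = (-0.338816, -0.261518) ; Δ = (-0.140427, -0.084918)
  [+8]  conj(Y_{8,8})(Ω₁) = (0.217794, -0.360450) ; Y_{8,8}(Ω₂) = (-0.209209, -0.065278) ; Δ = (-0.069094, 0.061192)
Accumulated sum (-0.382668, -0.000000); after 4π/(2l+1) scaling, (-0.282867, -0.000000) ⇒ P_8 = -0.282867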